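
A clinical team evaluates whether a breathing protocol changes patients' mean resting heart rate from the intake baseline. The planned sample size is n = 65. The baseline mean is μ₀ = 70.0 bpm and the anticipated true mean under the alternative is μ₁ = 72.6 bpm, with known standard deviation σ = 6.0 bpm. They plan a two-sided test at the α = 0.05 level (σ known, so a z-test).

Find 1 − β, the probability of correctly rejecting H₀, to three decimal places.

Standardized effect: d = |μ₁ − μ₀| / σ = |72.6 − 70.0| / 6.0 = 0.4333
Noncentrality parameter: δ = d·√n = 0.4333 × √65 = 3.4936
Critical value for a two-sided test at α = 0.05: z_{α/2} = 1.960.
Power = Φ(δ − 1.960) + Φ(−δ − 1.960) = Φ(1.534) + Φ(-5.454) = 0.9374 + 0.0000 = 0.9374.

Power ≈ 0.937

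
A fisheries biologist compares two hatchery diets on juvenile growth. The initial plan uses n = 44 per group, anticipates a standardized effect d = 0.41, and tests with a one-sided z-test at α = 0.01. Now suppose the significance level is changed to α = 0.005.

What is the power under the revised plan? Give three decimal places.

δ = d·√(n/2) = 0.41 × √(44/2) = 1.9231 (unchanged). New critical value: z_{0.005} = 2.576.
Revised power = P(Z > 2.576 − δ) = Φ(-0.653) = 0.2570.

Power ≈ 0.257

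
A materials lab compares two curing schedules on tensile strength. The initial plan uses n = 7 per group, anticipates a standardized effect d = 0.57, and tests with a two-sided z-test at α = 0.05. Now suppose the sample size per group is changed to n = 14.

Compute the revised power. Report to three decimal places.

With n = 14 per group: δ = d·√(n/2) = 0.57 × √(14/2) = 1.5081. Critical value z_{0.025} = 1.960.
Revised power = Φ(δ − 1.960) + Φ(−δ − 1.960) = Φ(-0.452) + Φ(-3.468) = 0.3257 + 0.0003 = 0.3259.

Power ≈ 0.326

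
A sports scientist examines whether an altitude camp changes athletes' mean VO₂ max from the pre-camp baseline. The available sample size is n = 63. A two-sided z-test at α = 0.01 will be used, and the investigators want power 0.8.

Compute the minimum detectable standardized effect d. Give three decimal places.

Need Φ(δ − 2.576) = 0.8, so δ = 2.576 + 0.842 = 3.417.
(The second rejection-region term Φ(−δ − z_{α/2}) is negligible and dropped.)
δ = d·√n ⇒ d = δ/√n = 3.417/√63 = 0.4306.

d ≈ 0.431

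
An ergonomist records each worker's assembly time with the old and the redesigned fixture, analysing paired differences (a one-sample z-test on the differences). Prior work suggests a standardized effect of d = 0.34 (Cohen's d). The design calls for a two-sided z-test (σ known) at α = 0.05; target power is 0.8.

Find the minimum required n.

Set Φ(δ − 1.960) = 0.8; then δ − 1.960 = Φ⁻¹(0.8) = 0.842, giving δ = 2.802.
(For δ > 0 the lower-tail rejection region contributes negligibly to power, so the one-term inversion is standard.)
δ = d·√n ⇒ n = (δ/d)² = (2.802 / 0.34)² = 67.90.
Round up to the next whole unit.

n = 68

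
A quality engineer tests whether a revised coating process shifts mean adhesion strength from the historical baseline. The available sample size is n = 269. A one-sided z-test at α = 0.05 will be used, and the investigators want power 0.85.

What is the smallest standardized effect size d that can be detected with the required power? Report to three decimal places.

Need Φ(δ − 1.645) = 0.85, so δ = 1.645 + 1.036 = 2.681.
δ = d·√n ⇒ d = δ/√n = 2.681/√269 = 0.1635.

d ≈ 0.163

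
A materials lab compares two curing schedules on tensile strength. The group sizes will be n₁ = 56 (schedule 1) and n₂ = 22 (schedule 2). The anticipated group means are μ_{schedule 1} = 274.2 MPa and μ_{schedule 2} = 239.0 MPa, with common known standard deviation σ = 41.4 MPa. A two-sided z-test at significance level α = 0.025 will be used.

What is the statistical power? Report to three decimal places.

Power ≈ 0.872

Standardized effect: d = |μ_{schedule 1} − μ_{schedule 2}| / σ = |274.2 − 239.0| / 41.4 = 0.8502
Noncentrality parameter: δ = d / √(1/n₁ + 1/n₂) = 0.8502 / √(1/56 + 1/22) = 3.3791
Two-sided α = 0.025 → critical value z_{0.0125} = 2.241.
Power = Φ(δ − 2.241) + Φ(−δ − 2.241) = Φ(1.138) + Φ(-5.620) = 0.8724 + 0.0000 = 0.8724.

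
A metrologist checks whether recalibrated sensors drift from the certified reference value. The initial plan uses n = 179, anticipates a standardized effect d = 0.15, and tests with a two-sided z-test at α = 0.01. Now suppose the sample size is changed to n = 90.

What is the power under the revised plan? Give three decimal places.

With n = 90: δ = d·√n = 0.15 × √90 = 1.4230. Critical value z_{0.005} = 2.576.
Revised power = Φ(δ − 2.576) + Φ(−δ − 2.576) = Φ(-1.153) + Φ(-3.999) = 0.1245 + 0.0000 = 0.1245.

Power ≈ 0.125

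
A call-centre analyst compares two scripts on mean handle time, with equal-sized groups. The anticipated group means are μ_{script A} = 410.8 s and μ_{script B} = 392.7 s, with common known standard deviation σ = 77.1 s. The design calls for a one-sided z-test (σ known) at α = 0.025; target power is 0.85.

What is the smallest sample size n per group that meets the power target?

n = 326 per group

Standardized effect: d = |μ_{script A} − μ_{script B}| / σ = |410.8 − 392.7| / 77.1 = 0.2348
Set Φ(δ − 1.960) = 0.85; then δ − 1.960 = Φ⁻¹(0.85) = 1.036, giving δ = 2.996.
δ = d·√(n/2) ⇒ n = 2(δ/d)² = 2 × (2.996 / 0.2348)² = 325.82.
Rounding up, n = 326 per group.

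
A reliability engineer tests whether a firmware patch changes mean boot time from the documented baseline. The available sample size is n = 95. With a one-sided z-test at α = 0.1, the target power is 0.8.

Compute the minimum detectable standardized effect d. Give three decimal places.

Required noncentrality: δ = z_{0.1} + z_{0.20} = 1.282 + 0.842 = 2.123.
δ = d·√n ⇒ d = δ/√n = 2.123/√95 = 0.2178.

d ≈ 0.218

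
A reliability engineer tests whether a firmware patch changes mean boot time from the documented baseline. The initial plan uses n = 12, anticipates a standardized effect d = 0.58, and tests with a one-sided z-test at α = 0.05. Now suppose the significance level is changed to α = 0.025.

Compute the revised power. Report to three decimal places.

δ = d·√n = 0.58 × √12 = 2.0092 (unchanged). New critical value: z_{0.025} = 1.960.
Revised power = P(Z > 1.960 − δ) = Φ(0.049) = 0.5196.

Power ≈ 0.520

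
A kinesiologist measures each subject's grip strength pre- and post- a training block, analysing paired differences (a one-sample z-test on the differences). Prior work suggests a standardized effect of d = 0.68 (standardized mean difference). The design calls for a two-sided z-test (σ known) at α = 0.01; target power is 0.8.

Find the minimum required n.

n = 26

Set Φ(δ − 2.576) = 0.8; then δ − 2.576 = Φ⁻¹(0.8) = 0.842, giving δ = 3.417.
(For δ > 0 the lower-tail rejection region contributes negligibly to power, so the one-term inversion is standard.)
δ = d·√n ⇒ n = (δ/d)² = (3.417 / 0.68)² = 25.26.
Round up to the next whole unit.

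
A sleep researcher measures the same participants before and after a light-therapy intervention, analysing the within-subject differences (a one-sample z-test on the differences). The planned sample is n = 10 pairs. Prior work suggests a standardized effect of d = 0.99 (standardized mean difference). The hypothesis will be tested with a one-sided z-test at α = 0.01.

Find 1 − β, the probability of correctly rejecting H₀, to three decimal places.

Noncentrality parameter: δ = d·√n = 0.99 × √10 = 3.1307
One-sided α = 0.01 → critical value z_{0.01} = 2.326.
Power = Φ(δ − 2.326) = Φ(0.804) = 0.7894.

Power ≈ 0.789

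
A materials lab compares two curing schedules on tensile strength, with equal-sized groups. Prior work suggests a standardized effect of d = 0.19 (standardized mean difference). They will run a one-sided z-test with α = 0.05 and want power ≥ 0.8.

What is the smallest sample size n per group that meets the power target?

n = 343 per group

For power 0.8 need Φ(δ − z_{0.05}) = 0.8, so δ = z_{0.05} + z_{0.20} = 1.645 + 0.842 = 2.486.
δ = d·√(n/2) ⇒ n = 2(δ/d)² = 2 × (2.486 / 0.19)² = 342.52.
Round up to the next whole unit.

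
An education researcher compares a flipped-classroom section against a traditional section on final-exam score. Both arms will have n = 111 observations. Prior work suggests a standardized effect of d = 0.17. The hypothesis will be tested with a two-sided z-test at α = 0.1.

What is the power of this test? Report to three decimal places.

Power ≈ 0.354

Noncentrality parameter: δ = d·√(n/2) = 0.17 × √(111/2) = 1.2665
Two-sided α = 0.1 → critical value z_{0.05} = 1.645.
Power = Φ(δ − 1.645) + Φ(−δ − 1.645) = Φ(-0.378) + Φ(-2.911) = 0.3526 + 0.0018 = 0.3544.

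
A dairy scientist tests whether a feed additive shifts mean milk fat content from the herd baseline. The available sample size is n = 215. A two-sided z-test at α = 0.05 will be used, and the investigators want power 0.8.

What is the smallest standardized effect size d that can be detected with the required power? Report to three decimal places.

d ≈ 0.191

Need Φ(δ − 1.960) = 0.8, so δ = 1.960 + 0.842 = 2.802.
(The second rejection-region term Φ(−δ − z_{α/2}) is negligible and dropped.)
δ = d·√n ⇒ d = δ/√n = 2.802/√215 = 0.1911.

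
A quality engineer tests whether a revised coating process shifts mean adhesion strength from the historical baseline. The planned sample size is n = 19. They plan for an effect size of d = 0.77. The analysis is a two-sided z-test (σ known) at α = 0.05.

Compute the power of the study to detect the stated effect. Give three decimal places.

Power ≈ 0.919

Noncentrality parameter: δ = d·√n = 0.77 × √19 = 3.3564
Two-sided α = 0.05 → critical value z_{0.025} = 1.960.
Power = Φ(δ − 1.960) + Φ(−δ − 1.960) = Φ(1.396) + Φ(-5.316) = 0.9187 + 0.0000 = 0.9187.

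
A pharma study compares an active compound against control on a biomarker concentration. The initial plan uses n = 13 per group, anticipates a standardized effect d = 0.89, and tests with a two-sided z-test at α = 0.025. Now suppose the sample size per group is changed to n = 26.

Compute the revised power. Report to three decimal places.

Power ≈ 0.833

With n = 26 per group: δ = d·√(n/2) = 0.89 × √(26/2) = 3.2089. Critical value z_{0.0125} = 2.241.
Revised power = Φ(δ − 2.241) + Φ(−δ − 2.241) = Φ(0.968) + Φ(-5.450) = 0.8334 + 0.0000 = 0.8334.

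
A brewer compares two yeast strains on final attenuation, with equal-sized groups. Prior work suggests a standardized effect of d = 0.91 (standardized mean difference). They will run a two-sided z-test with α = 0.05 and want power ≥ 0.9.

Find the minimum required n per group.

n = 26 per group

Set Φ(δ − 1.960) = 0.9; then δ − 1.960 = Φ⁻¹(0.9) = 1.282, giving δ = 3.242.
(Ignoring the negligible lower-tail rejection probability gives the usual closed-form inversion.)
δ = d·√(n/2) ⇒ n = 2(δ/d)² = 2 × (3.242 / 0.91)² = 25.38.
Round up to the next whole unit.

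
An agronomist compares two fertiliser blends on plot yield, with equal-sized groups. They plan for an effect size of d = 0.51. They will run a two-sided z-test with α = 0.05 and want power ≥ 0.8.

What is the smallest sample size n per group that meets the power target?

n = 61 per group

For power 0.8 need Φ(δ − z_{0.025}) = 0.8, so δ = z_{0.025} + z_{0.20} = 1.960 + 0.842 = 2.802.
(For δ > 0 the lower-tail rejection region contributes negligibly to power, so the one-term inversion is standard.)
δ = d·√(n/2) ⇒ n = 2(δ/d)² = 2 × (2.802 / 0.51)² = 60.35.
Round up to the next whole unit.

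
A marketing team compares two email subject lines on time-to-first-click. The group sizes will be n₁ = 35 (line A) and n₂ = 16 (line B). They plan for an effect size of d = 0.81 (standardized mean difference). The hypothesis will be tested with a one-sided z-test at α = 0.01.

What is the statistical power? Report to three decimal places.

Power ≈ 0.640

Noncentrality parameter: δ = d / √(1/n₁ + 1/n₂) = 0.81 / √(1/35 + 1/16) = 2.6841
Critical value for a one-sided test at α = 0.01: z_α = 2.326.
Power = Φ(δ − 2.326) = Φ(0.358) = 0.6397.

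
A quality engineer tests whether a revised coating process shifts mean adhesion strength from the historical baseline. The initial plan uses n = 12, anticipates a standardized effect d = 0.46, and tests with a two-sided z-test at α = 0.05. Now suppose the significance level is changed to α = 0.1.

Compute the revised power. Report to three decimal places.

Power ≈ 0.480

δ = d·√n = 0.46 × √12 = 1.5935 (unchanged). New critical value: z_{0.05} = 1.645.
Revised power = Φ(δ − 1.645) + Φ(−δ − 1.645) = Φ(-0.051) + Φ(-3.238) = 0.4795 + 0.0006 = 0.4801.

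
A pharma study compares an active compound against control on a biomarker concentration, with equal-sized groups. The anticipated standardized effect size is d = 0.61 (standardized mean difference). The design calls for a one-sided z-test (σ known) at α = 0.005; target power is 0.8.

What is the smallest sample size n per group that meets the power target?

n = 63 per group

Set Φ(δ − 2.576) = 0.8; then δ − 2.576 = Φ⁻¹(0.8) = 0.842, giving δ = 3.417.
δ = d·√(n/2) ⇒ n = 2(δ/d)² = 2 × (3.417 / 0.61)² = 62.77.
Rounding up, n = 63 per group.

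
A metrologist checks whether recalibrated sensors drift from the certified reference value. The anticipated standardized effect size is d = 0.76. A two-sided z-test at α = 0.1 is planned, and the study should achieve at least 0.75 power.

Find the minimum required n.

n = 10

Set Φ(δ − 1.645) = 0.75; then δ − 1.645 = Φ⁻¹(0.75) = 0.674, giving δ = 2.319.
(For δ > 0 the lower-tail rejection region contributes negligibly to power, so the one-term inversion is standard.)
δ = d·√n ⇒ n = (δ/d)² = (2.319 / 0.76)² = 9.31.
Round up to the next whole unit.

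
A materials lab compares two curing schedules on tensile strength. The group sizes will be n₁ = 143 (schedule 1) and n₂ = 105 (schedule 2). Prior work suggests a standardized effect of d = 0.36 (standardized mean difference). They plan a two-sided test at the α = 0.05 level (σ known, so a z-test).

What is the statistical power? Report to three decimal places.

Noncentrality parameter: δ = d / √(1/n₁ + 1/n₂) = 0.36 / √(1/143 + 1/105) = 2.8012
Critical value for a two-sided test at α = 0.05: z_{α/2} = 1.960.
Power = Φ(δ − 1.960) + Φ(−δ − 1.960) = Φ(0.841) + Φ(-4.761) = 0.7999 + 0.0000 = 0.7999.

Power ≈ 0.800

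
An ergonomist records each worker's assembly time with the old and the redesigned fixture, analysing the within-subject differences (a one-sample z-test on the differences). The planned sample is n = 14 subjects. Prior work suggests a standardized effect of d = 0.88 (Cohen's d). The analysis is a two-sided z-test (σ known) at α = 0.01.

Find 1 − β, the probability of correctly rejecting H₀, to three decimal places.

Power ≈ 0.763

Noncentrality parameter: δ = d·√n = 0.88 × √14 = 3.2927
Two-sided α = 0.01 → critical value z_{0.005} = 2.576.
Power = Φ(δ − 2.576) + Φ(−δ − 2.576) = Φ(0.717) + Φ(-5.868) = 0.7633 + 0.0000 = 0.7633.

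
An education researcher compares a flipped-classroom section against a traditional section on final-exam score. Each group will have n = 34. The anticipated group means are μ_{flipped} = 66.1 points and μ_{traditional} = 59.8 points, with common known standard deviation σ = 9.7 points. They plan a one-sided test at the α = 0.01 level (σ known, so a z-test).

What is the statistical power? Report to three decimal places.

Standardized effect: d = |μ_{flipped} − μ_{traditional}| / σ = |66.1 − 59.8| / 9.7 = 0.6495
Noncentrality parameter: δ = d·√(n/2) = 0.6495 × √(34/2) = 2.6779
Critical value for a one-sided test at α = 0.01: z_α = 2.326.
Power = Φ(δ − 2.326) = Φ(0.352) = 0.6374.

Power ≈ 0.637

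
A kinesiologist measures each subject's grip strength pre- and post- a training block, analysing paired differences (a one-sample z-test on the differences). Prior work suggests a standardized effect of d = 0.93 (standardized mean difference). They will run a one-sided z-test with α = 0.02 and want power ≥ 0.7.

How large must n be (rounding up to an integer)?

n = 8

Set Φ(δ − 2.054) = 0.7; then δ − 2.054 = Φ⁻¹(0.7) = 0.524, giving δ = 2.578.
δ = d·√n ⇒ n = (δ/d)² = (2.578 / 0.93)² = 7.69.
Round up to the next whole unit.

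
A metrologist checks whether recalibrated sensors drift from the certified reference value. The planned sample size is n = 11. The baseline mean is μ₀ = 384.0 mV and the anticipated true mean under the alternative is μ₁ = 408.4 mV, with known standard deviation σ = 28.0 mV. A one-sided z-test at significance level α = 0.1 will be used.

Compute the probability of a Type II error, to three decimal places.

β ≈ 0.054

Standardized effect: d = |μ₁ − μ₀| / σ = |408.4 − 384.0| / 28.0 = 0.8714
Noncentrality parameter: δ = d·√n = 0.8714 × √11 = 2.8902
One-sided α = 0.1 → critical value z_{0.1} = 1.282.
Power = Φ(δ − 1.282) = Φ(1.609) = 0.9462.
Type II error: β = 1 − power = 1 − 0.9462 = 0.0538.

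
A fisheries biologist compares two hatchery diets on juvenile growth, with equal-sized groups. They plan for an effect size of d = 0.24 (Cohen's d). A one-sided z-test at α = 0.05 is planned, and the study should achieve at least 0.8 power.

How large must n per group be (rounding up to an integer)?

n = 215 per group

Set Φ(δ − 1.645) = 0.8; then δ − 1.645 = Φ⁻¹(0.8) = 0.842, giving δ = 2.486.
δ = d·√(n/2) ⇒ n = 2(δ/d)² = 2 × (2.486 / 0.24)² = 214.67.
Rounding up, n = 215 per group.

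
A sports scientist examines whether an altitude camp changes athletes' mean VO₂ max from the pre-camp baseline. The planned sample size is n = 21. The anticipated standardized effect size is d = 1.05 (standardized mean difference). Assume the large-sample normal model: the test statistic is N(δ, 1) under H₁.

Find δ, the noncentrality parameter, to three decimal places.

δ ≈ 4.812

The noncentrality parameter scales effect size by the design's sample-size factor: δ = d·√n = 1.05 × √21 = 4.8117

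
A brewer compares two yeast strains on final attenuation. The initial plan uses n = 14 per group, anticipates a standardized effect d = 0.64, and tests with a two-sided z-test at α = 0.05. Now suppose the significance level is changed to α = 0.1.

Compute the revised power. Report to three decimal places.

Power ≈ 0.520

δ = d·√(n/2) = 0.64 × √(14/2) = 1.6933 (unchanged). New critical value: z_{0.05} = 1.645.
Revised power = Φ(δ − 1.645) + Φ(−δ − 1.645) = Φ(0.048) + Φ(-3.338) = 0.5193 + 0.0004 = 0.5197.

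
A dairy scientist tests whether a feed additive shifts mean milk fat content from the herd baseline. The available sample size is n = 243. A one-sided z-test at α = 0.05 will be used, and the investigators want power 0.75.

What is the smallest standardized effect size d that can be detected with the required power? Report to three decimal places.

Required noncentrality: δ = z_{0.05} + z_{0.25} = 1.645 + 0.674 = 2.319.
δ = d·√n ⇒ d = δ/√n = 2.319/√243 = 0.1488.

d ≈ 0.149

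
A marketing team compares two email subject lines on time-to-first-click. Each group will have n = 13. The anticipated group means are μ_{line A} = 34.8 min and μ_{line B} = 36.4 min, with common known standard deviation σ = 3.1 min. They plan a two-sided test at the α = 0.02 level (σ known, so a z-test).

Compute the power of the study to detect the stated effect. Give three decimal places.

Power ≈ 0.156

Standardized effect: d = |μ_{line A} − μ_{line B}| / σ = |34.8 − 36.4| / 3.1 = 0.5161
Noncentrality parameter: δ = d·√(n/2) = 0.5161 × √(13/2) = 1.3159
Two-sided α = 0.02 → critical value z_{0.01} = 2.326.
Power = Φ(δ − 2.326) + Φ(−δ − 2.326) = Φ(-1.010) + Φ(-3.642) = 0.1561 + 0.0001 = 0.1563.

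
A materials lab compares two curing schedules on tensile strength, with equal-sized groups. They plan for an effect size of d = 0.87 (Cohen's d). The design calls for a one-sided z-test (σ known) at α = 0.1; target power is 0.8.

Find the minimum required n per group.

For power 0.8 need Φ(δ − z_{0.1}) = 0.8, so δ = z_{0.1} + z_{0.20} = 1.282 + 0.842 = 2.123.
δ = d·√(n/2) ⇒ n = 2(δ/d)² = 2 × (2.123 / 0.87)² = 11.91.
Round up to the next whole unit.

n = 12 per group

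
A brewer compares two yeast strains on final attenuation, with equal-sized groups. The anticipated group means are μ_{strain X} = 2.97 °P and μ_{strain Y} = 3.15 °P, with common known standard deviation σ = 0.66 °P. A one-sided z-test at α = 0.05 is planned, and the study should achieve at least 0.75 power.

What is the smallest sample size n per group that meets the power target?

n = 145 per group

Standardized effect: d = |μ_{strain X} − μ_{strain Y}| / σ = |2.97 − 3.15| / 0.66 = 0.2727
For power 0.75 need Φ(δ − z_{0.05}) = 0.75, so δ = z_{0.05} + z_{0.25} = 1.645 + 0.674 = 2.319.
δ = d·√(n/2) ⇒ n = 2(δ/d)² = 2 × (2.319 / 0.2727)² = 144.64.
Rounding up, n = 145 per group.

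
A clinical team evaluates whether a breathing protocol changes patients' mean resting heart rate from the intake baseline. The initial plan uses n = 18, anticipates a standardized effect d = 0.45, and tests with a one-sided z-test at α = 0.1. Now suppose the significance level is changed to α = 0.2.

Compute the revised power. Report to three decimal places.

Power ≈ 0.857

δ = d·√n = 0.45 × √18 = 1.9092 (unchanged). New critical value: z_{0.2} = 0.842.
Revised power = P(Z > 0.842 − δ) = Φ(1.068) = 0.8571.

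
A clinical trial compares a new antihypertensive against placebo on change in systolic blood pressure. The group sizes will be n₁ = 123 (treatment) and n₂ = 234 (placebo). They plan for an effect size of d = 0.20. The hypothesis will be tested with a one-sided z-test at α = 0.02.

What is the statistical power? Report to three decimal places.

Noncentrality parameter: λ = d / √(1/n₁ + 1/n₂) = 0.20 / √(1/123 + 1/234) = 1.7958
One-sided α = 0.02 → critical value z_{0.02} = 2.054.
Power = P(Z > 2.054 − λ) = Φ(-0.258) = 0.3982.

Power ≈ 0.398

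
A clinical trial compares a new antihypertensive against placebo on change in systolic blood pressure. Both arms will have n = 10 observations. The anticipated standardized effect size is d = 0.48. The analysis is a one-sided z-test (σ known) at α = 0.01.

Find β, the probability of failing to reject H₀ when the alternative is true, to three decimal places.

β ≈ 0.895

Noncentrality parameter: δ = d·√(n/2) = 0.48 × √(10/2) = 1.0733
Critical value for a one-sided test at α = 0.01: z_α = 2.326.
Power = P(Z > 2.326 − δ) = Φ(-1.253) = 0.1051.
Type II error: β = 1 − power = 1 − 0.1051 = 0.8949.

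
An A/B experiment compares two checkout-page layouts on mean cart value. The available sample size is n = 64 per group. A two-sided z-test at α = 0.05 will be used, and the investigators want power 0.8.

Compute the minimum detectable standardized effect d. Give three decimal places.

Required noncentrality: δ = z_{0.025} + z_{0.20} = 1.960 + 0.842 = 2.802.
(Lower-tail contribution to power is negligible for δ > 0.)
δ = d·√(n/2) ⇒ d = δ/√(n/2) = 2.802/√(64/2) = 0.4953.

d ≈ 0.495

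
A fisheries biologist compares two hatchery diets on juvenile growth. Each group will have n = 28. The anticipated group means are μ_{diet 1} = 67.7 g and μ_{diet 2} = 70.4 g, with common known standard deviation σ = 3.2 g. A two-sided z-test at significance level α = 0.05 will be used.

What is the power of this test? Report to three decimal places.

Power ≈ 0.884

Standardized effect: d = |μ_{diet 1} − μ_{diet 2}| / σ = |67.7 − 70.4| / 3.2 = 0.8438
Noncentrality parameter: δ = d·√(n/2) = 0.8438 × √(28/2) = 3.1570
Two-sided α = 0.05 → critical value z_{0.025} = 1.960.
Power = Φ(δ − 1.960) + Φ(−δ − 1.960) = Φ(1.197) + Φ(-5.117) = 0.8844 + 0.0000 = 0.8844.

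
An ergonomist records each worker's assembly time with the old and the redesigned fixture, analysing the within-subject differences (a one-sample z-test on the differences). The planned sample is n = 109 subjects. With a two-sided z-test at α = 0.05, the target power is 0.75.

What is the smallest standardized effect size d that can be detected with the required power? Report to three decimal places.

Required noncentrality: δ = z_{0.025} + z_{0.25} = 1.960 + 0.674 = 2.634.
(The second rejection-region term Φ(−δ − z_{α/2}) is negligible and dropped.)
δ = d·√n ⇒ d = δ/√n = 2.634/√109 = 0.2523.

d ≈ 0.252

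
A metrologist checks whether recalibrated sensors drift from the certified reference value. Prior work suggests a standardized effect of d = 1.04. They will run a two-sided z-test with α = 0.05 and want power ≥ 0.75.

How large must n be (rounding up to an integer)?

n = 7

Set Φ(δ − 1.960) = 0.75; then δ − 1.960 = Φ⁻¹(0.75) = 0.674, giving δ = 2.634.
(The Φ(−δ − z_{α/2}) term is vanishingly small for δ > 0 and is dropped in the standard sample-size formula.)
δ = d·√n ⇒ n = (δ/d)² = (2.634 / 1.04)² = 6.42.
Rounding up, n = 7.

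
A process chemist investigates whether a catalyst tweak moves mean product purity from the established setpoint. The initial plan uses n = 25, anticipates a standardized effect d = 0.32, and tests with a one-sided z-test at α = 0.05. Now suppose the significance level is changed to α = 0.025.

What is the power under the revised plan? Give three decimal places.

δ = d·√n = 0.32 × √25 = 1.6000 (unchanged). New critical value: z_{0.025} = 1.960.
Revised power = P(Z > 1.960 − δ) = Φ(-0.360) = 0.3594.

Power ≈ 0.359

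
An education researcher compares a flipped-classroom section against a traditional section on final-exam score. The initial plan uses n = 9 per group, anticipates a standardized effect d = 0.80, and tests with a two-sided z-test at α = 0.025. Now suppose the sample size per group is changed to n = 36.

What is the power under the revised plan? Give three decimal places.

With n = 36 per group: δ = d·√(n/2) = 0.80 × √(36/2) = 3.3941. Critical value z_{0.0125} = 2.241.
Revised power = Φ(δ − 2.241) + Φ(−δ − 2.241) = Φ(1.153) + Φ(-5.636) = 0.8755 + 0.0000 = 0.8755.

Power ≈ 0.875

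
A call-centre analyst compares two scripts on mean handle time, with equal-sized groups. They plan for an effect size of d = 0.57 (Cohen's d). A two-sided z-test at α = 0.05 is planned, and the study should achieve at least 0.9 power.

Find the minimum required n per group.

For power 0.9 need Φ(δ − z_{0.025}) = 0.9, so δ = z_{0.025} + z_{0.10} = 1.960 + 1.282 = 3.242.
(The Φ(−δ − z_{α/2}) term is vanishingly small for δ > 0 and is dropped in the standard sample-size formula.)
δ = d·√(n/2) ⇒ n = 2(δ/d)² = 2 × (3.242 / 0.57)² = 64.68.
Rounding up, n = 65 per group.

n = 65 per group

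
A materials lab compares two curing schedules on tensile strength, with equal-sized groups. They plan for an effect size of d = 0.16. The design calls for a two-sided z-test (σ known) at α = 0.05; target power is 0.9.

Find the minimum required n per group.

n = 821 per group

For power 0.9 need Φ(δ − z_{0.025}) = 0.9, so δ = z_{0.025} + z_{0.10} = 1.960 + 1.282 = 3.242.
(The Φ(−δ − z_{α/2}) term is vanishingly small for δ > 0 and is dropped in the standard sample-size formula.)
δ = d·√(n/2) ⇒ n = 2(δ/d)² = 2 × (3.242 / 0.16)² = 820.89.
Round up to the next whole unit.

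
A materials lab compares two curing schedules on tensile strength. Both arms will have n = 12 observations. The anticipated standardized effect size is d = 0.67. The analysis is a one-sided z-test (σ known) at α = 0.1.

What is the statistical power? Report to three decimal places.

Power ≈ 0.640

Noncentrality parameter: δ = d·√(n/2) = 0.67 × √(12/2) = 1.6412
Critical value for a one-sided test at α = 0.1: z_α = 1.282.
Power = P(Z > 1.282 − δ) = Φ(0.360) = 0.6404.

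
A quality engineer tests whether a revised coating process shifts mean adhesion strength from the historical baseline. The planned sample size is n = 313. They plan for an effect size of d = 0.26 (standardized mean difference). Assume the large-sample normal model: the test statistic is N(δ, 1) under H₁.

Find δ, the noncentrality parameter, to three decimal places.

δ ≈ 4.600

δ = d·√n = 0.26 × √313 = 4.5999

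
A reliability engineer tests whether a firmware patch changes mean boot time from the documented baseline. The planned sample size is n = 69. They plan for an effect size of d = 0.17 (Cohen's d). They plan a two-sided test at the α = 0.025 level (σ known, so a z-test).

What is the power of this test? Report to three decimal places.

Power ≈ 0.204

Noncentrality parameter: δ = d·√n = 0.17 × √69 = 1.4121
Critical value for a two-sided test at α = 0.025: z_{α/2} = 2.241.
Power = Φ(δ − 2.241) + Φ(−δ − 2.241) = Φ(-0.829) + Φ(-3.654) = 0.2035 + 0.0001 = 0.2036.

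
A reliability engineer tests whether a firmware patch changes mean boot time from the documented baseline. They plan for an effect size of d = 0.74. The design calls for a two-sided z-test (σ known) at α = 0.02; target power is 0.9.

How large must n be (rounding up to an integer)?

For power 0.9 need Φ(δ − z_{0.01}) = 0.9, so δ = z_{0.01} + z_{0.10} = 2.326 + 1.282 = 3.608.
(For δ > 0 the lower-tail rejection region contributes negligibly to power, so the one-term inversion is standard.)
δ = d·√n ⇒ n = (δ/d)² = (3.608 / 0.74)² = 23.77.
Round up to the next whole unit.

n = 24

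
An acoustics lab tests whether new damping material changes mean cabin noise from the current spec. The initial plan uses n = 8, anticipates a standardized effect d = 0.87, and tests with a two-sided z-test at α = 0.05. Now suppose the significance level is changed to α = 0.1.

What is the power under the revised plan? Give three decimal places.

δ = d·√n = 0.87 × √8 = 2.4607 (unchanged). New critical value: z_{0.05} = 1.645.
Revised power = Φ(δ − 1.645) + Φ(−δ − 1.645) = Φ(0.816) + Φ(-4.106) = 0.7927 + 0.0000 = 0.7927.

Power ≈ 0.793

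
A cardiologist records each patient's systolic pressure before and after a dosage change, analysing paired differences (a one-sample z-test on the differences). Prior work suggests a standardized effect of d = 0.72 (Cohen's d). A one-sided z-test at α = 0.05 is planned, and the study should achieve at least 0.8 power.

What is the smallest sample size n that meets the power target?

n = 12

For power 0.8 need Φ(δ − z_{0.05}) = 0.8, so δ = z_{0.05} + z_{0.20} = 1.645 + 0.842 = 2.486.
δ = d·√n ⇒ n = (δ/d)² = (2.486 / 0.72)² = 11.93.
Rounding up, n = 12.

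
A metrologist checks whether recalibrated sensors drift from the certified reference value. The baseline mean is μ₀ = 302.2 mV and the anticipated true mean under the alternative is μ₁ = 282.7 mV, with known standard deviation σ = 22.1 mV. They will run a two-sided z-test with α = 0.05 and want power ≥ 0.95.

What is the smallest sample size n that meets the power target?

Standardized effect: d = |μ₁ − μ₀| / σ = |282.7 − 302.2| / 22.1 = 0.8824
Set Φ(δ − 1.960) = 0.95; then δ − 1.960 = Φ⁻¹(0.95) = 1.645, giving δ = 3.605.
(For δ > 0 the lower-tail rejection region contributes negligibly to power, so the one-term inversion is standard.)
δ = d·√n ⇒ n = (δ/d)² = (3.605 / 0.8824)² = 16.69.
Round up to the next whole unit.

n = 17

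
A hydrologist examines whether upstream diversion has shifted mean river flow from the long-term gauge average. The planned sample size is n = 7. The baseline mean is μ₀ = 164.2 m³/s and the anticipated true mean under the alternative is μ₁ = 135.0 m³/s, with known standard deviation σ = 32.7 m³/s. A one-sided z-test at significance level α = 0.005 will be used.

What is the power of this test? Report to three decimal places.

Standardized effect: d = |μ₁ − μ₀| / σ = |135.0 − 164.2| / 32.7 = 0.8930
Noncentrality parameter: δ = d·√n = 0.8930 × √7 = 2.3626
Critical value for a one-sided test at α = 0.005: z_α = 2.576.
Power = Φ(δ − 2.576) = Φ(-0.213) = 0.4156.

Power ≈ 0.416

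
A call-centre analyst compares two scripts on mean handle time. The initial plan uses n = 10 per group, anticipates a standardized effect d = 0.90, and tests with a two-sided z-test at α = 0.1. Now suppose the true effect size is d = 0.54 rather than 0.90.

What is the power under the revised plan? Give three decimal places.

With d = 0.54: δ = d·√(n/2) = 0.54 × √(10/2) = 1.2075. Critical value z_{0.05} = 1.645.
Revised power = Φ(δ − 1.645) + Φ(−δ − 1.645) = Φ(-0.437) + Φ(-2.852) = 0.3309 + 0.0022 = 0.3331.

Power ≈ 0.333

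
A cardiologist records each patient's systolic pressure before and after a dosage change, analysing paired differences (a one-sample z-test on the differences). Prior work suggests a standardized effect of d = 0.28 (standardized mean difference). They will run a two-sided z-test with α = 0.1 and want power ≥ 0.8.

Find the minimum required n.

n = 79

For power 0.8 need Φ(δ − z_{0.05}) = 0.8, so δ = z_{0.05} + z_{0.20} = 1.645 + 0.842 = 2.486.
(Ignoring the negligible lower-tail rejection probability gives the usual closed-form inversion.)
δ = d·√n ⇒ n = (δ/d)² = (2.486 / 0.28)² = 78.86.
Rounding up, n = 79.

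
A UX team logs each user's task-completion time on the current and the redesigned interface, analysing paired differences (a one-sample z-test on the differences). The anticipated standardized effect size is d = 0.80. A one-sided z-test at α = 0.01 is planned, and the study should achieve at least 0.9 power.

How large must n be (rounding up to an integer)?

For power 0.9 need Φ(δ − z_{0.01}) = 0.9, so δ = z_{0.01} + z_{0.10} = 2.326 + 1.282 = 3.608.
δ = d·√n ⇒ n = (δ/d)² = (3.608 / 0.80)² = 20.34.
Round up to the next whole unit.

n = 21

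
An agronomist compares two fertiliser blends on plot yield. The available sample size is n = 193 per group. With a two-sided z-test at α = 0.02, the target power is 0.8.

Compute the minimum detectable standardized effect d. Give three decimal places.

d ≈ 0.322

Required noncentrality: δ = z_{0.01} + z_{0.20} = 2.326 + 0.842 = 3.168.
(Lower-tail contribution to power is negligible for δ > 0.)
δ = d·√(n/2) ⇒ d = δ/√(n/2) = 3.168/√(193/2) = 0.3225.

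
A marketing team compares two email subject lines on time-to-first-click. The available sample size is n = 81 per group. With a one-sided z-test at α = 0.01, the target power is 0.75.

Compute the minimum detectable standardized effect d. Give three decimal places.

d ≈ 0.472

Required noncentrality: δ = z_{0.01} + z_{0.25} = 2.326 + 0.674 = 3.001.
δ = d·√(n/2) ⇒ d = δ/√(n/2) = 3.001/√(81/2) = 0.4715.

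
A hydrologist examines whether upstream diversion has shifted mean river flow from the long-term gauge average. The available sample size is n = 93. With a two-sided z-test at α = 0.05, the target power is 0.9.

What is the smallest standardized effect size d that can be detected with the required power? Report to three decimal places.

Need Φ(δ − 1.960) = 0.9, so δ = 1.960 + 1.282 = 3.242.
(Lower-tail contribution to power is negligible for δ > 0.)
δ = d·√n ⇒ d = δ/√n = 3.242/√93 = 0.3361.

d ≈ 0.336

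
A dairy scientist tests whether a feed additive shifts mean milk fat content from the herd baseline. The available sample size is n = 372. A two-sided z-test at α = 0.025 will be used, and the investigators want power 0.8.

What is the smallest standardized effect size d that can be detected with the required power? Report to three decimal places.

Need Φ(δ − 2.241) = 0.8, so δ = 2.241 + 0.842 = 3.083.
(The second rejection-region term Φ(−δ − z_{α/2}) is negligible and dropped.)
δ = d·√n ⇒ d = δ/√n = 3.083/√372 = 0.1598.

d ≈ 0.160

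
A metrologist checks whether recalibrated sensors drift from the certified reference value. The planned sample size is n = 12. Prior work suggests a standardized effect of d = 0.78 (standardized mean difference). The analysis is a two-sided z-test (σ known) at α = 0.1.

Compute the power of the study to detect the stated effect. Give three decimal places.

Power ≈ 0.855

Noncentrality parameter: δ = d·√n = 0.78 × √12 = 2.7020
Two-sided α = 0.1 → critical value z_{0.05} = 1.645.
Power = Φ(δ − 1.645) + Φ(−δ − 1.645) = Φ(1.057) + Φ(-4.347) = 0.8548 + 0.0000 = 0.8548.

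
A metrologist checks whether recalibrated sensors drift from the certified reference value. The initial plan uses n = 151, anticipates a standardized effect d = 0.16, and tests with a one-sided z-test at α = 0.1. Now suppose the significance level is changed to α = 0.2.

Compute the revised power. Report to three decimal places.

Power ≈ 0.870

δ = d·√n = 0.16 × √151 = 1.9661 (unchanged). New critical value: z_{0.2} = 0.842.
Revised power = P(Z > 0.842 − δ) = Φ(1.124) = 0.8696.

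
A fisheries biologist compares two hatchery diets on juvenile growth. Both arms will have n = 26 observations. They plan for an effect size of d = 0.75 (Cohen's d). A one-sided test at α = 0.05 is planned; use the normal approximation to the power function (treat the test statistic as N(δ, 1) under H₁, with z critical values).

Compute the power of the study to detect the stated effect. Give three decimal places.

Noncentrality parameter: λ = d·√(n/2) = 0.75 × √(26/2) = 2.7042
One-sided α = 0.05 → critical value z_{0.05} = 1.645.
Power = Φ(λ − 1.645) = Φ(1.059) = 0.8553.

Power ≈ 0.855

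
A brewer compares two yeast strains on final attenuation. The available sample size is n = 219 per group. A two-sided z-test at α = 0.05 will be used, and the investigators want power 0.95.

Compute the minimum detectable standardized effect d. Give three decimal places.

Required noncentrality: δ = z_{0.025} + z_{0.05} = 1.960 + 1.645 = 3.605.
(The second rejection-region term Φ(−δ − z_{α/2}) is negligible and dropped.)
δ = d·√(n/2) ⇒ d = δ/√(n/2) = 3.605/√(219/2) = 0.3445.

d ≈ 0.344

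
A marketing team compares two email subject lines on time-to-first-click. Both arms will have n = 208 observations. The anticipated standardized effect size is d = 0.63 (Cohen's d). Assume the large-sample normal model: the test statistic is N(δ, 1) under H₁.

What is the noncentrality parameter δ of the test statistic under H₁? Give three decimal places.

δ = d·√(n/2) = 0.63 × √(208/2) = 6.4248

δ ≈ 6.425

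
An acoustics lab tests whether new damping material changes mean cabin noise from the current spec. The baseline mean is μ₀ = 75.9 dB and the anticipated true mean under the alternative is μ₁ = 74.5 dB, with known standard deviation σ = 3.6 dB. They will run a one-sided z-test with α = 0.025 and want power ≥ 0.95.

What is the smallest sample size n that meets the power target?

n = 86

Standardized effect: d = |μ₁ − μ₀| / σ = |74.5 − 75.9| / 3.6 = 0.3889
For power 0.95 need Φ(δ − z_{0.025}) = 0.95, so δ = z_{0.025} + z_{0.05} = 1.960 + 1.645 = 3.605.
δ = d·√n ⇒ n = (δ/d)² = (3.605 / 0.3889)² = 85.92.
Round up to the next whole unit.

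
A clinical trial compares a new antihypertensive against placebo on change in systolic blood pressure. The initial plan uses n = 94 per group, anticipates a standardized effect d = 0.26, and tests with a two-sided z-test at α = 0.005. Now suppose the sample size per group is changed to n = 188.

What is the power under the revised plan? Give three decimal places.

With n = 188 per group: δ = d·√(n/2) = 0.26 × √(188/2) = 2.5208. Critical value z_{0.0025} = 2.807.
Revised power = Φ(δ − 2.807) + Φ(−δ − 2.807) = Φ(-0.286) + Φ(-5.328) = 0.3873 + 0.0000 = 0.3873.

Power ≈ 0.387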